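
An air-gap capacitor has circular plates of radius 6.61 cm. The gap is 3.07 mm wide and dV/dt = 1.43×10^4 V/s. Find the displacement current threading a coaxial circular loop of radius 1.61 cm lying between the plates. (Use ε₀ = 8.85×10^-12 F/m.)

I_d = C dV/dt with C = ε₀πR²/d = 3.958×10^-11 F, so I_d = (3.958×10^-11)(1.43×10^4) = 5.660×10^-7 A.
Through an area πr² the displacement current is I_d·(πr²/πR²) = I_d (r/R)² = 3.36×10^-8 A.

3.36×10^-8 A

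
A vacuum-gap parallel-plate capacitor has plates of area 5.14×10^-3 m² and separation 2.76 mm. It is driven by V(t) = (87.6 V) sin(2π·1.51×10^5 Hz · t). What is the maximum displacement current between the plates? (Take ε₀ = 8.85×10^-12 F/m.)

C = ε₀A/d = (8.85×10^-12)(5.14×10^-3)/(2.76×10^-3) = 1.648×10^-11 F; ω = 2πf = 9.488×10^5 rad/s.
I_d = C dV/dt, so |I_d|_max = C V₀ ω = (1.648×10^-11)(87.6)(9.488×10^5) = 1.37×10^-3 A.

1.37×10^-3 A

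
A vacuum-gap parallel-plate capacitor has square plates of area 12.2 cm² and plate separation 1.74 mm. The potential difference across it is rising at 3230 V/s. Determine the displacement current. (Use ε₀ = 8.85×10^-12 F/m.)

2.00×10^-8 A

The field between the plates is E = V/d, so dE/dt = (3230)/(1.74×10^-3 m) = 1.856×10^6 V/(m·s).
I_d = ε₀ A (dE/dt) = (8.85×10^-12)(1.22×10^-3)(1.856×10^6) = 2.00×10^-8 A.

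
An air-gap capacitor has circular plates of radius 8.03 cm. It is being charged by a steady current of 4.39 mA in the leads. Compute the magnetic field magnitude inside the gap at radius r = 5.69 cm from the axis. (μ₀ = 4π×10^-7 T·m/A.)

7.75×10^-9 T

No conduction current crosses the gap, so I_d there equals the 4.39×10^-3 A in the leads.
For r < R the Ampère–Maxwell law gives B(2πr) = μ₀ I_d (r²/R²), so B = μ₀ I_d r/(2πR²) = (4π×10^-7)(4.39×10^-3)(0.0569)/(2π·0.0803²) = 7.75×10^-9 T.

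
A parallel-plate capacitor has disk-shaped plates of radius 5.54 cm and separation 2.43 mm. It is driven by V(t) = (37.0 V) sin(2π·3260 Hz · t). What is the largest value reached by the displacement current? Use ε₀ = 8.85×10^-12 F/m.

C = ε₀A/d = (8.85×10^-12)(9.642×10^-3)/(2.43×10^-3) = 3.512×10^-11 F; ω = 2πf = 2.048×10^4 rad/s.
I_d = C dV/dt, so |I_d|_max = C V₀ ω = (3.512×10^-11)(37.0)(2.048×10^4) = 2.66×10^-5 A.

2.66×10^-5 A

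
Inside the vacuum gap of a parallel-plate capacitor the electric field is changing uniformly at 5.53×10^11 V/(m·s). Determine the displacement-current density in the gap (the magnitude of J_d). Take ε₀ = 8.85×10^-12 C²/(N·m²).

4.89 A/m²

J_d = ε₀ dE/dt = (8.85×10^-12)(5.53×10^11) = 4.89 A/m².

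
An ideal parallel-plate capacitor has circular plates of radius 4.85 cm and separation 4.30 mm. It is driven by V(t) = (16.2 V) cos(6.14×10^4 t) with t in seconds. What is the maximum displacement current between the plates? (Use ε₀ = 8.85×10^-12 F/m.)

The displacement current equals the conduction current C dV/dt, which peaks at C V₀ ω.
With C = ε₀A/d = (8.85×10^-12)(7.390×10^-3)/(4.30×10^-3) = 1.521×10^-11 F and ω = 6.14×10^4 rad/s, I_d,max = (1.521×10^-11)(16.2)(6.14×10^4) = 1.51×10^-5 A.

1.51×10^-5 A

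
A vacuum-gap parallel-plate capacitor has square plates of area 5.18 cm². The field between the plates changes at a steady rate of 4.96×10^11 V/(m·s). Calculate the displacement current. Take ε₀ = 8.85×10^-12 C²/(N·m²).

I_d = ε₀ A (dE/dt) = (8.85×10^-12)(5.18×10^-4 m²)(4.96×10^11) = 2.27×10^-3 A.

2.27×10^-3 A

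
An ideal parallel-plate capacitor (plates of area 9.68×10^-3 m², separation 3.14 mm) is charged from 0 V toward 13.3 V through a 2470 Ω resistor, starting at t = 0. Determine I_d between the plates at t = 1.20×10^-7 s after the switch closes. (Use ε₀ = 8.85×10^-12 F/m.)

C = ε₀A/d = (8.85×10^-12)(9.68×10^-3)/(3.14×10^-3) = 2.728×10^-11 F and τ = RC = 6.738×10^-8 s. I_d in the gap equals the RC charging current.
I_d(t) = (V₀/R) e^(−t/τ) = 5.385×10^-3 · e^(−1.781) = 9.07×10^-4 A.

9.07×10^-4 A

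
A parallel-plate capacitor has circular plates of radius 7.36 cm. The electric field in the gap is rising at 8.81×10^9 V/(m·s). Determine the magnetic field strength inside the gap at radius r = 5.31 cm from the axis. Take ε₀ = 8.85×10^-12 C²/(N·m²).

2.60×10^-9 T

Total displacement current: I_d = ε₀(πR²)(dE/dt) = (8.85×10^-12)(0.01702)(8.81×10^9) = 1.327×10^-3 A.
For r < R the Ampère–Maxwell law gives B(2πr) = μ₀ I_d (r²/R²), so B = μ₀ I_d r/(2πR²) = (4π×10^-7)(1.327×10^-3)(0.0531)/(2π·0.0736²) = 2.60×10^-9 T.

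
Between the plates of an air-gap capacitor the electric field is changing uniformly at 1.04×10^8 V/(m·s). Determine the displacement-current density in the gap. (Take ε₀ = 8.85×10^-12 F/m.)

9.20×10^-4 A/m²

J_d = ε₀ dE/dt = (8.85×10^-12)(1.04×10^8) = 9.20×10^-4 A/m².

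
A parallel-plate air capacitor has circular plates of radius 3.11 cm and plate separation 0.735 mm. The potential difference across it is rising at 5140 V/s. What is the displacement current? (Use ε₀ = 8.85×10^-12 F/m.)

The displacement current equals the charging current C dV/dt. With C = ε₀A/d = (8.85×10^-12)(3.039×10^-3)/(7.35×10^-4) = 3.659×10^-11 F, I_d = (3.659×10^-11)(5140) = 1.88×10^-7 A.

1.88×10^-7 A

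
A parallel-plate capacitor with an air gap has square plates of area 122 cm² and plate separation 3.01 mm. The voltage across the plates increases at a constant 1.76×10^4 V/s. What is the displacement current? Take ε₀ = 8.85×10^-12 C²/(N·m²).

6.31×10^-7 A

The displacement current equals the charging current C dV/dt. With C = ε₀A/d = (8.85×10^-12)(0.0122)/(3.01×10^-3) = 3.587×10^-11 F, I_d = (3.587×10^-11)(1.76×10^4) = 6.31×10^-7 A.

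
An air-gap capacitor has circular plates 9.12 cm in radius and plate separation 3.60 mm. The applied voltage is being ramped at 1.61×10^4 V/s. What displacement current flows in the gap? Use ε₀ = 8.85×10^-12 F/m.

1.03×10^-6 A

E = V/d so dE/dt = (dV/dt)/d = 4.472×10^6 V/(m·s), and I_d = ε₀ A dE/dt = (8.85×10^-12)(0.02613)(4.472×10^6) = 1.03×10^-6 A.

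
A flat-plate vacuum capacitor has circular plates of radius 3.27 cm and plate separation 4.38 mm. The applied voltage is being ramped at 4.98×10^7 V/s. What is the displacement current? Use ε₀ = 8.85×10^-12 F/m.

3.38×10^-4 A

E = V/d so dE/dt = (dV/dt)/d = 1.137×10^10 V/(m·s), and I_d = ε₀ A dE/dt = (8.85×10^-12)(3.359×10^-3)(1.137×10^10) = 3.38×10^-4 A.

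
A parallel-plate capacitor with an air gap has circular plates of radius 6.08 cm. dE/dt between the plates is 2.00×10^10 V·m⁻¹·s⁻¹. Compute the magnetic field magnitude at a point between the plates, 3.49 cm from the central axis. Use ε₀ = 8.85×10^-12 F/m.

Through the whole plate area (πR² = 0.01161 m²), I_d = ε₀ πR² dE/dt = 2.055×10^-3 A.
∮B·dl = μ₀ I_d,enc with I_d,enc = I_d r²/R² = 6.771×10^-4 A; so B = μ₀ I_d,enc/(2πr) = 3.88×10^-9 T.

3.88×10^-9 T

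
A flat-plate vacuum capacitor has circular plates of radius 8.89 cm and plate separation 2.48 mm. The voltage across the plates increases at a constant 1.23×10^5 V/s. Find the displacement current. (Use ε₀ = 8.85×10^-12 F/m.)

1.09×10^-5 A

The displacement current equals the charging current C dV/dt. With C = ε₀A/d = (8.85×10^-12)(0.02483)/(2.48×10^-3) = 8.861×10^-11 F, I_d = (8.861×10^-11)(1.23×10^5) = 1.09×10^-5 A.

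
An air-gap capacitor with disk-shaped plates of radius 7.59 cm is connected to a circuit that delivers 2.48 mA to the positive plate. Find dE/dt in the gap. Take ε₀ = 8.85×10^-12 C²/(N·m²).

The displacement current between the plates equals the conduction current, I_d = 2.48 mA.
Since I_d = ε₀ A dE/dt, dE/dt = I_d/(ε₀A) = (2.48×10^-3)/((8.85×10^-12)(0.01810)) = 1.55×10^10 V/(m·s).

1.55×10^10 V/(m·s)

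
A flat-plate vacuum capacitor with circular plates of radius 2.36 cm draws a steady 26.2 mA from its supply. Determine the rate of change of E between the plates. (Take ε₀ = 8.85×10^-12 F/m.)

The displacement current between the plates equals the conduction current, I_d = 26.2 mA.
Inverting I_d = ε₀ A dE/dt gives dE/dt = 0.0262 / (8.85×10^-12 · 1.750×10^-3) = 1.69×10^12 V/(m·s).

1.69×10^12 V/(m·s)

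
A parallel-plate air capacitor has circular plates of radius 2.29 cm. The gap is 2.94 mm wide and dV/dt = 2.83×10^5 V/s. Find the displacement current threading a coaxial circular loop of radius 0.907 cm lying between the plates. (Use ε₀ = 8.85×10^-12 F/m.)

I_d = C dV/dt with C = ε₀πR²/d = 4.958×10^-12 F, so I_d = (4.958×10^-12)(2.83×10^5) = 1.403×10^-6 A.
The field is uniform, so I_d,enc = I_d (r/R)² = (1.403×10^-6)(0.907/2.29)² = 2.20×10^-7 A.

2.20×10^-7 A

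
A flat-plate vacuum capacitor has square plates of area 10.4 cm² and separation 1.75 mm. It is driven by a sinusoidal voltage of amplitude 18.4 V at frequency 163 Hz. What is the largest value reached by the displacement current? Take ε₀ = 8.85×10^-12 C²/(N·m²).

The displacement current equals the conduction current C dV/dt, which peaks at C V₀ ω.
With C = ε₀A/d = (8.85×10^-12)(1.04×10^-3)/(1.75×10^-3) = 5.259×10^-12 F and ω = 2πf = 1024 rad/s, I_d,max = (5.259×10^-12)(18.4)(1024) = 9.91×10^-8 A.

9.91×10^-8 A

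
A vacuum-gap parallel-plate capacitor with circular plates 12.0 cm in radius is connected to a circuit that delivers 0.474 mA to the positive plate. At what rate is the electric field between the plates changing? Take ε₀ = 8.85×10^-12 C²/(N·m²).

The displacement current between the plates equals the conduction current, I_d = 0.474 mA.
Then dE/dt = I_d/(ε₀A) = 1.18×10^9 V/(m·s).

1.18×10^9 V/(m·s)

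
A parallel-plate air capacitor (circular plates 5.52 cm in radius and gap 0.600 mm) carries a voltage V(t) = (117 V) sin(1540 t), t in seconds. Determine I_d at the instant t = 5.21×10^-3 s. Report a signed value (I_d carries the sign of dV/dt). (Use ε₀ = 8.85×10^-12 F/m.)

-4.29×10^-6 A

C = ε₀A/d = (8.85×10^-12)(9.573×10^-3)/(6.00×10^-4) = 1.412×10^-10 F. dV/dt = V₀ω·cos(ωt); at ωt = 8.0234 rad this factor is -0.1686.
I_d = C dV/dt = (1.412×10^-10)(117)(1540)(-0.1686) = -4.29×10^-6 A.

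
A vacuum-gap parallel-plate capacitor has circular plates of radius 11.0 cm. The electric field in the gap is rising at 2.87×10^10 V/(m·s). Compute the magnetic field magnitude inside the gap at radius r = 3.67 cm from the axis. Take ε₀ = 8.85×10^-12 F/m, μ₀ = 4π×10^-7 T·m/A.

5.86×10^-9 T

Total displacement current: I_d = ε₀(πR²)(dE/dt) = (8.85×10^-12)(0.03801)(2.87×10^10) = 9.654×10^-3 A.
∮B·dl = μ₀ I_d,enc with I_d,enc = I_d r²/R² = 1.075×10^-3 A; so B = μ₀ I_d,enc/(2πr) = 5.86×10^-9 T.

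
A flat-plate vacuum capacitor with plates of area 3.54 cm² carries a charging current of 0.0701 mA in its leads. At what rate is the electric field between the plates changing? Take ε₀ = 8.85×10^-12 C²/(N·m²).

Charge continuity gives I_d = I = 7.01×10^-5 A between the plates.
Inverting I_d = ε₀ A dE/dt gives dE/dt = 7.01×10^-5 / (8.85×10^-12 · 3.54×10^-4) = 2.24×10^10 V/(m·s).

2.24×10^10 V/(m·s)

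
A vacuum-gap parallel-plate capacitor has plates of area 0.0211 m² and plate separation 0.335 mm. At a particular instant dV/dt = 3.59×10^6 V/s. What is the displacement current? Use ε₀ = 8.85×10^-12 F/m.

2.00×10^-3 A

E = V/d so dE/dt = (dV/dt)/d = 1.072×10^10 V/(m·s), and I_d = ε₀ A dE/dt = (8.85×10^-12)(0.0211)(1.072×10^10) = 2.00×10^-3 A.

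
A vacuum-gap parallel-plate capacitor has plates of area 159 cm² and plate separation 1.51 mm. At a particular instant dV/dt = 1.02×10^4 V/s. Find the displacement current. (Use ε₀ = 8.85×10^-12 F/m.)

E = V/d so dE/dt = (dV/dt)/d = 6.755×10^6 V/(m·s), and I_d = ε₀ A dE/dt = (8.85×10^-12)(0.0159)(6.755×10^6) = 9.51×10^-7 A.

9.51×10^-7 A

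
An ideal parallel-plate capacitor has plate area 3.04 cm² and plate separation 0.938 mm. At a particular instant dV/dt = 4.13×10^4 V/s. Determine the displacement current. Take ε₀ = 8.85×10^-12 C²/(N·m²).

The displacement current equals the charging current C dV/dt. With C = ε₀A/d = (8.85×10^-12)(3.04×10^-4)/(9.38×10^-4) = 2.868×10^-12 F, I_d = (2.868×10^-12)(4.13×10^4) = 1.18×10^-7 A.

1.18×10^-7 A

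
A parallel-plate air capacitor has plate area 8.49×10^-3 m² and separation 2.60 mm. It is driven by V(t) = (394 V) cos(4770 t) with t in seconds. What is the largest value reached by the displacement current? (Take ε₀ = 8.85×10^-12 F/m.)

5.43×10^-5 A

C = ε₀A/d = (8.85×10^-12)(8.49×10^-3)/(2.60×10^-3) = 2.890×10^-11 F; ω = 4770 rad/s.
I_d = C dV/dt, so |I_d|_max = C V₀ ω = (2.890×10^-11)(394)(4770) = 5.43×10^-5 A.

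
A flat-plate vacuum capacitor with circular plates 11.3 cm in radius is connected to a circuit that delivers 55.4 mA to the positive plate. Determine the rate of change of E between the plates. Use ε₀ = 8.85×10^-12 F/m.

The displacement current between the plates equals the conduction current, I_d = 55.4 mA.
Inverting I_d = ε₀ A dE/dt gives dE/dt = 0.0554 / (8.85×10^-12 · 0.04011) = 1.56×10^11 V/(m·s).

1.56×10^11 V/(m·s)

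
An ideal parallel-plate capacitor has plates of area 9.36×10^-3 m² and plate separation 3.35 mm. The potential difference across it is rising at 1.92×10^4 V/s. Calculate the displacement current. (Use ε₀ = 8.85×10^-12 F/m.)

E = V/d so dE/dt = (dV/dt)/d = 5.731×10^6 V/(m·s), and I_d = ε₀ A dE/dt = (8.85×10^-12)(9.36×10^-3)(5.731×10^6) = 4.75×10^-7 A.

4.75×10^-7 A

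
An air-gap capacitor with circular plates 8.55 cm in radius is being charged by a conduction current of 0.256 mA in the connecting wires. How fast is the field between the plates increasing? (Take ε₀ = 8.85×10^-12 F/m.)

Charge continuity gives I_d = I = 2.56×10^-4 A between the plates.
Since I_d = ε₀ A dE/dt, dE/dt = I_d/(ε₀A) = (2.56×10^-4)/((8.85×10^-12)(0.02297)) = 1.26×10^9 V/(m·s).

1.26×10^9 V/(m·s)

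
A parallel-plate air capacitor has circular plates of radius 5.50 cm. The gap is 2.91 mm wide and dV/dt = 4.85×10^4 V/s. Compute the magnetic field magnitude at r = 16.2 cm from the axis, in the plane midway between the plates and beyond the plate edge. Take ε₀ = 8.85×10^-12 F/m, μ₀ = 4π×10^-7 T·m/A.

1.73×10^-12 T

I_d = C dV/dt with C = ε₀πR²/d = 2.890×10^-11 F, so I_d = (2.890×10^-11)(4.85×10^4) = 1.402×10^-6 A.
Outside the plates the loop encloses all of I_d, so B·2πr = μ₀ I_d and B = 1.73×10^-12 T.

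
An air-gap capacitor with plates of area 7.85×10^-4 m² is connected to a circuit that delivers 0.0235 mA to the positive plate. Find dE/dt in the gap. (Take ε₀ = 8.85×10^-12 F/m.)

The displacement current between the plates equals the conduction current, I_d = 0.0235 mA.
Since I_d = ε₀ A dE/dt, dE/dt = I_d/(ε₀A) = (2.35×10^-5)/((8.85×10^-12)(7.85×10^-4)) = 3.38×10^9 V/(m·s).

3.38×10^9 V/(m·s)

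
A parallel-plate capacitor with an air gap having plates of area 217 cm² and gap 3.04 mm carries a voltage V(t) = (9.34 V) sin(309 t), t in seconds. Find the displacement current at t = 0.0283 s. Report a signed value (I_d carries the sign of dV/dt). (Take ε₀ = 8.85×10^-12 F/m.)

dE/dt = (V₀ω/d)·cos(ωt) with ωt = 8.7447 rad: (9.34)(309)(-0.7775)/(3.04×10^-3) = -7.381×10^5 V/(m·s).
I_d = ε₀ A dE/dt = (8.85×10^-12)(0.0217)(-7.381×10^5) = -1.42×10^-7 A.

-1.42×10^-7 A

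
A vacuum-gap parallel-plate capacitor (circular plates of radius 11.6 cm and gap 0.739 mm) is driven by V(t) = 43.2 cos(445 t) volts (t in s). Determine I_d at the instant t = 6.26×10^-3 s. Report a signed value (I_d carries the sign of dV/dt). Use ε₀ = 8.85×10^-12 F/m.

-3.39×10^-6 A

dE/dt = (V₀ω/d)·−sin(ωt) with ωt = 2.7857 rad: (43.2)(445)(-0.3484)/(7.39×10^-4) = -9.063×10^6 V/(m·s).
I_d = ε₀ A dE/dt = (8.85×10^-12)(0.04227)(-9.063×10^6) = -3.39×10^-6 A.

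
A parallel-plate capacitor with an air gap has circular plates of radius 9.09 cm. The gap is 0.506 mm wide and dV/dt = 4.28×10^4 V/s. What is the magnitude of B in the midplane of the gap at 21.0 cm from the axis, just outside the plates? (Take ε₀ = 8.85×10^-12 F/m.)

1.85×10^-11 T

I_d = C dV/dt with C = ε₀πR²/d = 4.540×10^-10 F, so I_d = (4.540×10^-10)(4.28×10^4) = 1.943×10^-5 A.
With r > R the enclosed displacement current is the full I_d; B = μ₀ I_d / (2πr) = 1.85×10^-11 T.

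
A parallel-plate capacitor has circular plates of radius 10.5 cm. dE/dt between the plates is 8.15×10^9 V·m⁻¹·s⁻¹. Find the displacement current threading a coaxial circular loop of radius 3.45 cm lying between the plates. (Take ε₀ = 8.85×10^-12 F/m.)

2.70×10^-4 A

Through the whole plate area (πR² = 0.03464 m²), I_d = ε₀ πR² dE/dt = 2.498×10^-3 A.
The field is uniform, so I_d,enc = I_d (r/R)² = (2.498×10^-3)(3.45/10.5)² = 2.70×10^-4 A.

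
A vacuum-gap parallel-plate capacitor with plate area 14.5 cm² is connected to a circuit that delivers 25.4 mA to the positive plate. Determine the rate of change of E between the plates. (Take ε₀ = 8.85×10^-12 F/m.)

The displacement current between the plates equals the conduction current, I_d = 25.4 mA.
Since I_d = ε₀ A dE/dt, dE/dt = I_d/(ε₀A) = (0.0254)/((8.85×10^-12)(1.45×10^-3)) = 1.98×10^12 V/(m·s).

1.98×10^12 V/(m·s)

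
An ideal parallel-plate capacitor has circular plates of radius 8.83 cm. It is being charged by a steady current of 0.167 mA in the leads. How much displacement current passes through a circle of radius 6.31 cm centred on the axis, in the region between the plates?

8.53×10^-5 A

Between the plates the displacement current equals the wire current: I_d = 0.167 mA = 1.67×10^-4 A.
Since J_d is uniform, the enclosed fraction is (r/R)² = 0.5107, giving I_d,enc = 8.53×10^-5 A.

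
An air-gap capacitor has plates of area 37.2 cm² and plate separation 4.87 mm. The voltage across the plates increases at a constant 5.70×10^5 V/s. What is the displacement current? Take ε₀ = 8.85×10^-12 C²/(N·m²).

E = V/d so dE/dt = (dV/dt)/d = 1.170×10^8 V/(m·s), and I_d = ε₀ A dE/dt = (8.85×10^-12)(3.72×10^-3)(1.170×10^8) = 3.85×10^-6 A.

3.85×10^-6 A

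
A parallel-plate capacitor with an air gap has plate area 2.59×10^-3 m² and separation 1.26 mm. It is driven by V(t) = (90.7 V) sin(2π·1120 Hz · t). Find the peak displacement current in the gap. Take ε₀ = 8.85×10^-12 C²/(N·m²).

C = ε₀A/d = (8.85×10^-12)(2.59×10^-3)/(1.26×10^-3) = 1.819×10^-11 F; ω = 2πf = 7037 rad/s.
I_d = C dV/dt, so |I_d|_max = C V₀ ω = (1.819×10^-11)(90.7)(7037) = 1.16×10^-5 A.

1.16×10^-5 A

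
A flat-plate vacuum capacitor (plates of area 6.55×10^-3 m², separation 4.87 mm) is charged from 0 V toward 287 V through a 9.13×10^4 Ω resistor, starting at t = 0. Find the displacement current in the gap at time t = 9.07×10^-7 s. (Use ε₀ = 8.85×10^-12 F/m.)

C = ε₀A/d = (8.85×10^-12)(6.55×10^-3)/(4.87×10^-3) = 1.190×10^-11 F and τ = RC = 1.086×10^-6 s. I_d in the gap equals the RC charging current.
I_d(t) = (V₀/R) e^(−t/τ) = 3.143×10^-3 · e^(−0.8352) = 1.36×10^-3 A.

1.36×10^-3 A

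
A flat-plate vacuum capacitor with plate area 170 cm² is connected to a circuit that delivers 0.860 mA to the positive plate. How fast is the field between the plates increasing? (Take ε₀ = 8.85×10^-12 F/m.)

5.72×10^9 V/(m·s)

Charge continuity gives I_d = I = 8.60×10^-4 A between the plates.
Then dE/dt = I_d/(ε₀A) = 5.72×10^9 V/(m·s).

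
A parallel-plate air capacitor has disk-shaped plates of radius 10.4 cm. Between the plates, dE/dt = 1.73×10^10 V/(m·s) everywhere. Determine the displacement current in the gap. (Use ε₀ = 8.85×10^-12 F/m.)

5.20×10^-3 A

I_d = ε₀ A (dE/dt) = (8.85×10^-12)(0.03398 m²)(1.73×10^10) = 5.20×10^-3 A.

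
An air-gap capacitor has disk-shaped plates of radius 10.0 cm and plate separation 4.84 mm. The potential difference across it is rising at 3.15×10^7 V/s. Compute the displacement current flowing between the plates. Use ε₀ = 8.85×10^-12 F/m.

1.81×10^-3 A

The field between the plates is E = V/d, so dE/dt = (3.15×10^7)/(4.84×10^-3 m) = 6.508×10^9 V/(m·s).
I_d = ε₀ A (dE/dt) = (8.85×10^-12)(0.03142)(6.508×10^9) = 1.81×10^-3 A.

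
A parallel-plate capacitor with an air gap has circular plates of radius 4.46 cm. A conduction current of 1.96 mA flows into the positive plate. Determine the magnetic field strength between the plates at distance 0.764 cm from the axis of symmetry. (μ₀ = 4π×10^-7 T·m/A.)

No conduction current crosses the gap, so I_d there equals the 1.96×10^-3 A in the leads.
An Ampèrian loop of radius r encloses a fraction (r/R)² of I_d. Then B·2πr = μ₀ I_d (r/R)², giving B = μ₀ I_d r/(2πR²) = 1.51×10^-9 T.

1.51×10^-9 T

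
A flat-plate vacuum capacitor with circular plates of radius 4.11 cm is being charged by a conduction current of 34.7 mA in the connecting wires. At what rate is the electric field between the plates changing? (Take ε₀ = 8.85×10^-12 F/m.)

The displacement current between the plates equals the conduction current, I_d = 34.7 mA.
Since I_d = ε₀ A dE/dt, dE/dt = I_d/(ε₀A) = (0.0347)/((8.85×10^-12)(5.307×10^-3)) = 7.39×10^11 V/(m·s).

7.39×10^11 V/(m·s)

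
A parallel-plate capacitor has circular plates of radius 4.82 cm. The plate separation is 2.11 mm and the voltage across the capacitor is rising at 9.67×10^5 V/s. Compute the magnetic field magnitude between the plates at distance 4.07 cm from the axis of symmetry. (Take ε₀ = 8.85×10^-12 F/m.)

dE/dt = (dV/dt)/d = 4.583×10^8 V/(m·s); I_d = ε₀(πR²)(dE/dt) = (8.85×10^-12)(7.299×10^-3)(4.583×10^8) = 2.960×10^-5 A.
For r < R the Ampère–Maxwell law gives B(2πr) = μ₀ I_d (r²/R²), so B = μ₀ I_d r/(2πR²) = (4π×10^-7)(2.960×10^-5)(0.0407)/(2π·0.0482²) = 1.04×10^-10 T.

1.04×10^-10 T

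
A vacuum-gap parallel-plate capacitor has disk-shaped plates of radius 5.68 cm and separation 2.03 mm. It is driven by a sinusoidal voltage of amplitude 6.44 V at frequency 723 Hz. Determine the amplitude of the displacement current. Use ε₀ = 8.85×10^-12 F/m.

The displacement current equals the conduction current C dV/dt, which peaks at C V₀ ω.
With C = ε₀A/d = (8.85×10^-12)(0.01014)/(2.03×10^-3) = 4.421×10^-11 F and ω = 2πf = 4543 rad/s, I_d,max = (4.421×10^-11)(6.44)(4543) = 1.29×10^-6 A.

1.29×10^-6 A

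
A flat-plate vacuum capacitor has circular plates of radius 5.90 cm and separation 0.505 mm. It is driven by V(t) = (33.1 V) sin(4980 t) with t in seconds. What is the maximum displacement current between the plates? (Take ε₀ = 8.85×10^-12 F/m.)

(dE/dt)_max = V₀ω/d = 3.264×10^8 V/(m·s); ω = 4980 rad/s.
I_d,max = ε₀ A (dE/dt)_max = (8.85×10^-12)(0.01094)(3.264×10^8) = 3.16×10^-5 A.

3.16×10^-5 A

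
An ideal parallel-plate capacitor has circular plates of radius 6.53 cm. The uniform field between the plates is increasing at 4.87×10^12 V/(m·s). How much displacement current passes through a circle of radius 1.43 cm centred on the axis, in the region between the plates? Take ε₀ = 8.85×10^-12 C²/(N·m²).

Total displacement current: I_d = ε₀(πR²)(dE/dt) = (8.85×10^-12)(0.01340)(4.87×10^12) = 0.5775 A.
The field is uniform, so I_d,enc = I_d (r/R)² = (0.5775)(1.43/6.53)² = 0.0277 A.

0.0277 A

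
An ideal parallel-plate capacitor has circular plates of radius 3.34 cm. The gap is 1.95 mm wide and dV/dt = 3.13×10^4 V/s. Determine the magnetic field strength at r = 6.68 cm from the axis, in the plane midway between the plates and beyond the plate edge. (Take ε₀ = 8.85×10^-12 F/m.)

1.49×10^-12 T

With E = V/d, dE/dt = 1.605×10^7 V/(m·s) and πR² = 3.505×10^-3 m², giving I_d = ε₀ πR² dE/dt = 4.979×10^-7 A.
With r > R the enclosed displacement current is the full I_d; B = μ₀ I_d / (2πr) = 1.49×10^-12 T.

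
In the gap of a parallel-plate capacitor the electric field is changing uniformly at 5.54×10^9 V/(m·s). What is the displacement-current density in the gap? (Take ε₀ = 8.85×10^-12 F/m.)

J_d = ε₀ dE/dt = (8.85×10^-12)(5.54×10^9) = 0.0490 A/m².

0.0490 A/m²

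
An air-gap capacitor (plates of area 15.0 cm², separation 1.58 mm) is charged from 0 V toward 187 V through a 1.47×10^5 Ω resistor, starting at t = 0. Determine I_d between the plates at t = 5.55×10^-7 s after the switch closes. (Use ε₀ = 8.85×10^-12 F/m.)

8.12×10^-4 A

With C = ε₀A/d = (8.85×10^-12)(1.50×10^-3)/(1.58×10^-3) = 8.402×10^-12 F, the time constant is τ = RC = 1.235×10^-6 s, so t/τ = 0.4494 and e^(−t/τ) = 0.6380.
I_d = I_cond = (V₀/R) e^(−t/τ) = (1.272×10^-3)(0.6380) = 8.12×10^-4 A.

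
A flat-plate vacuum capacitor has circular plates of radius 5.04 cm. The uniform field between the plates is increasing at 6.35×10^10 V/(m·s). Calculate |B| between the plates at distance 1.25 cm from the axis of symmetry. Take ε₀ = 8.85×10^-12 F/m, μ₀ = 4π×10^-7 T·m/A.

I_d = ε₀ dΦ_E/dt = ε₀ πR² (dE/dt) = (8.85×10^-12)(7.980×10^-3)(6.35×10^10) = 4.485×10^-3 A through the full plate area.
An Ampèrian loop of radius r encloses a fraction (r/R)² of I_d. Then B·2πr = μ₀ I_d (r/R)², giving B = μ₀ I_d r/(2πR²) = 4.41×10^-9 T.

4.41×10^-9 T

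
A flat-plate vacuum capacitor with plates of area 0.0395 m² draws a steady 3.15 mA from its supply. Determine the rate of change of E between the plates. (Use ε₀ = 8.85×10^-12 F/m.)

By continuity, I_d in the gap equals the 3.15 mA flowing in the wire.
Inverting I_d = ε₀ A dE/dt gives dE/dt = 3.15×10^-3 / (8.85×10^-12 · 0.0395) = 9.01×10^9 V/(m·s).

9.01×10^9 V/(m·s)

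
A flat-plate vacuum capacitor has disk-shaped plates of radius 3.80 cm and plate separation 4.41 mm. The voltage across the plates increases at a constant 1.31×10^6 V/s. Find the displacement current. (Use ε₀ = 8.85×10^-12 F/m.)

1.19×10^-5 A

C = ε₀A/d = (8.85×10^-12)(4.536×10^-3)/(4.41×10^-3) = 9.103×10^-12 F.
I_d = C dV/dt = (9.103×10^-12)(1.31×10^6) = 1.19×10^-5 A.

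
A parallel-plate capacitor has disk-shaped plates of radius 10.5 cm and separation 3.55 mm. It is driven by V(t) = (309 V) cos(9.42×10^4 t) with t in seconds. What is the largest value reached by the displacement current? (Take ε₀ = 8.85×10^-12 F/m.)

(dE/dt)_max = V₀ω/d = 8.199×10^9 V/(m·s); ω = 9.42×10^4 rad/s.
I_d,max = ε₀ A (dE/dt)_max = (8.85×10^-12)(0.03464)(8.199×10^9) = 2.51×10^-3 A.

2.51×10^-3 A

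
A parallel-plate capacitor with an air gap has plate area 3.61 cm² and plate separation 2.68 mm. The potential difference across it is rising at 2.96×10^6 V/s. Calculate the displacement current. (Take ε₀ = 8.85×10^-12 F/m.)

3.53×10^-6 A

E = V/d so dE/dt = (dV/dt)/d = 1.104×10^9 V/(m·s), and I_d = ε₀ A dE/dt = (8.85×10^-12)(3.61×10^-4)(1.104×10^9) = 3.53×10^-6 A.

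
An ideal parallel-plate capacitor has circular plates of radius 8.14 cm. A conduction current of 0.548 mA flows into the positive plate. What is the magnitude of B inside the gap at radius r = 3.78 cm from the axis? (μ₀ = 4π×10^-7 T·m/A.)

6.25×10^-10 T

Between the plates the displacement current equals the wire current: I_d = 0.548 mA = 5.48×10^-4 A.
For r < R the Ampère–Maxwell law gives B(2πr) = μ₀ I_d (r²/R²), so B = μ₀ I_d r/(2πR²) = (4π×10^-7)(5.48×10^-4)(0.0378)/(2π·0.0814²) = 6.25×10^-10 T.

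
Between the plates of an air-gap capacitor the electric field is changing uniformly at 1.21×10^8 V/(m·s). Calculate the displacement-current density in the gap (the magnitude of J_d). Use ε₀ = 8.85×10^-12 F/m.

J_d = ε₀ dE/dt = (8.85×10^-12)(1.21×10^8) = 1.07×10^-3 A/m².

1.07×10^-3 A/m²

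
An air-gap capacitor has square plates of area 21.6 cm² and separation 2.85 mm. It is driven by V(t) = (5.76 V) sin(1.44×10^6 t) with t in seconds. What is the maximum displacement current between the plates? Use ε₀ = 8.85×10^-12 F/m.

5.56×10^-5 A

The displacement current equals the conduction current C dV/dt, which peaks at C V₀ ω.
With C = ε₀A/d = (8.85×10^-12)(2.16×10^-3)/(2.85×10^-3) = 6.707×10^-12 F and ω = 1.44×10^6 rad/s, I_d,max = (6.707×10^-12)(5.76)(1.44×10^6) = 5.56×10^-5 A.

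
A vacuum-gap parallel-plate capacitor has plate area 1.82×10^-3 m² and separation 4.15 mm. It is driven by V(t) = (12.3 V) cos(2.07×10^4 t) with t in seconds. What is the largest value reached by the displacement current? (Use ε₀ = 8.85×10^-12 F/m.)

(dE/dt)_max = V₀ω/d = 6.135×10^7 V/(m·s); ω = 2.07×10^4 rad/s.
I_d,max = ε₀ A (dE/dt)_max = (8.85×10^-12)(1.82×10^-3)(6.135×10^7) = 9.88×10^-7 A.

9.88×10^-7 A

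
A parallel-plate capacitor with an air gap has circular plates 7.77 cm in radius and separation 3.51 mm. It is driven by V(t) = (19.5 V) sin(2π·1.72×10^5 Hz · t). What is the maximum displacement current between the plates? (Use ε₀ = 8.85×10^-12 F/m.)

1.01×10^-3 A

C = ε₀A/d = (8.85×10^-12)(0.01897)/(3.51×10^-3) = 4.783×10^-11 F; ω = 2πf = 1.081×10^6 rad/s.
I_d = C dV/dt, so |I_d|_max = C V₀ ω = (4.783×10^-11)(19.5)(1.081×10^6) = 1.01×10^-3 A.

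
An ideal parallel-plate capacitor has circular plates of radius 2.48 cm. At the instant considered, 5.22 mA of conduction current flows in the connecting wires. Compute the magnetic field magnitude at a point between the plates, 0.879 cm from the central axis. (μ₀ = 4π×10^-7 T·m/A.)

No conduction current crosses the gap, so I_d there equals the 5.22×10^-3 A in the leads.
For r < R the Ampère–Maxwell law gives B(2πr) = μ₀ I_d (r²/R²), so B = μ₀ I_d r/(2πR²) = (4π×10^-7)(5.22×10^-3)(8.79×10^-3)/(2π·0.0248²) = 1.49×10^-8 T.

1.49×10^-8 T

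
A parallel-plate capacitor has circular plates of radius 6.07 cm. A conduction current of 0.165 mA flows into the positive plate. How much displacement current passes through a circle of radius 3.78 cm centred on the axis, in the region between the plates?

No conduction current crosses the gap, so I_d there equals the 1.65×10^-4 A in the leads.
Through an area πr² the displacement current is I_d·(πr²/πR²) = I_d (r/R)² = 6.40×10^-5 A.

6.40×10^-5 A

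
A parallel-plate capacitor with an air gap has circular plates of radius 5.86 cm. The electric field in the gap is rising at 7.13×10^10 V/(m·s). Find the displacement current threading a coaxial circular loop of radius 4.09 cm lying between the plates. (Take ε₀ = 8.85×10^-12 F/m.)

3.32×10^-3 A

Total displacement current: I_d = ε₀(πR²)(dE/dt) = (8.85×10^-12)(0.01079)(7.13×10^10) = 6.809×10^-3 A.
Through an area πr² the displacement current is I_d·(πr²/πR²) = I_d (r/R)² = 3.32×10^-3 A.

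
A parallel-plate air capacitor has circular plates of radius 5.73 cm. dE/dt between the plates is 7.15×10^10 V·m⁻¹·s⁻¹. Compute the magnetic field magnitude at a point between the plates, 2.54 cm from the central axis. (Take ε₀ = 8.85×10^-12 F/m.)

1.01×10^-8 T

I_d = ε₀ dΦ_E/dt = ε₀ πR² (dE/dt) = (8.85×10^-12)(0.01031)(7.15×10^10) = 6.524×10^-3 A through the full plate area.
∮B·dl = μ₀ I_d,enc with I_d,enc = I_d r²/R² = 1.282×10^-3 A; so B = μ₀ I_d,enc/(2πr) = 1.01×10^-8 T.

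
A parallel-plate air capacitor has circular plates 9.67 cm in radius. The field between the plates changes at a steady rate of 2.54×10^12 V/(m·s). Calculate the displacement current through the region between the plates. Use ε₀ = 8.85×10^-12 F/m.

With a uniform field, Φ_E = EA, so I_d = ε₀ A dE/dt = 0.660 A.

0.660 A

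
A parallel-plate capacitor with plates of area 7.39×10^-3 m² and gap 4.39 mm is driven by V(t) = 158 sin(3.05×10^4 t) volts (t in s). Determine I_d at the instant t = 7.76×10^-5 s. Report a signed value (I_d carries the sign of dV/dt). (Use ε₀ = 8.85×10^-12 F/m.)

dV/dt = (158)(3.05×10^4)·cos(2.3668) = -3.443×10^6 V/s.
I_d = C dV/dt with C = ε₀A/d = (8.85×10^-12)(7.39×10^-3)/(4.39×10^-3) = 1.490×10^-11 F, so I_d = (1.490×10^-11)(-3.443×10^6) = -5.13×10^-5 A.

-5.13×10^-5 A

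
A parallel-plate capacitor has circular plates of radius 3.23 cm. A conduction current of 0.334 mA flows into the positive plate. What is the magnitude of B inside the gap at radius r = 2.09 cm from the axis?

1.34×10^-9 T

Between the plates the displacement current equals the wire current: I_d = 0.334 mA = 3.34×10^-4 A.
∮B·dl = μ₀ I_d,enc with I_d,enc = I_d r²/R² = 1.398×10^-4 A; so B = μ₀ I_d,enc/(2πr) = 1.34×10^-9 T.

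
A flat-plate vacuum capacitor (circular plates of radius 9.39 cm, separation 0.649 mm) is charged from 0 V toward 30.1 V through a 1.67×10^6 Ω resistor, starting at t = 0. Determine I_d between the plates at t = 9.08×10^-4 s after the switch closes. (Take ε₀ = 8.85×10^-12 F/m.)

With C = ε₀A/d = (8.85×10^-12)(0.02770)/(6.49×10^-4) = 3.777×10^-10 F, the time constant is τ = RC = 6.308×10^-4 s, so t/τ = 1.439 and e^(−t/τ) = 0.2372.
I_d = I_cond = (V₀/R) e^(−t/τ) = (1.802×10^-5)(0.2372) = 4.27×10^-6 A.

4.27×10^-6 A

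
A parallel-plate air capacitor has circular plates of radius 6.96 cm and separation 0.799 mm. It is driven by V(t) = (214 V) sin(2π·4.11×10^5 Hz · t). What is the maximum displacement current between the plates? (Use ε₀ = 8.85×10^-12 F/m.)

C = ε₀A/d = (8.85×10^-12)(0.01522)/(7.99×10^-4) = 1.686×10^-10 F; ω = 2πf = 2.582×10^6 rad/s.
I_d = C dV/dt, so |I_d|_max = C V₀ ω = (1.686×10^-10)(214)(2.582×10^6) = 0.0932 A.

0.0932 A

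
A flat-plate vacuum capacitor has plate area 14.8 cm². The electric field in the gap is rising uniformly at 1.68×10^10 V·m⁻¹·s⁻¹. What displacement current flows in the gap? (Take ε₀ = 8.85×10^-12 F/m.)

2.20×10^-4 A

The displacement current is ε₀ times dΦ_E/dt = ε₀ A dE/dt = (8.85×10^-12)(1.48×10^-3)(1.68×10^10) = 2.20×10^-4 A.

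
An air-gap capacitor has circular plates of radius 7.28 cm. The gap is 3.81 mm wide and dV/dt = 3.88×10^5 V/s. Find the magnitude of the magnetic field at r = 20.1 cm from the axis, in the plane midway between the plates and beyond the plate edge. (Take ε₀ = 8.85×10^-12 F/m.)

1.49×10^-11 T

With E = V/d, dE/dt = 1.018×10^8 V/(m·s) and πR² = 0.01665 m², giving I_d = ε₀ πR² dE/dt = 1.500×10^-5 A.
Outside the plates the loop encloses all of I_d, so B·2πr = μ₀ I_d and B = 1.49×10^-11 T.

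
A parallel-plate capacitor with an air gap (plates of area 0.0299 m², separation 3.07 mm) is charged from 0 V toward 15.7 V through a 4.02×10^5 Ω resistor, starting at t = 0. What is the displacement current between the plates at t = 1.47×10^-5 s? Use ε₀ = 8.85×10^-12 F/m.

With C = ε₀A/d = (8.85×10^-12)(0.0299)/(3.07×10^-3) = 8.619×10^-11 F, the time constant is τ = RC = 3.465×10^-5 s, so t/τ = 0.4242 and e^(−t/τ) = 0.6543.
I_d = I_cond = (V₀/R) e^(−t/τ) = (3.905×10^-5)(0.6543) = 2.56×10^-5 A.

2.56×10^-5 A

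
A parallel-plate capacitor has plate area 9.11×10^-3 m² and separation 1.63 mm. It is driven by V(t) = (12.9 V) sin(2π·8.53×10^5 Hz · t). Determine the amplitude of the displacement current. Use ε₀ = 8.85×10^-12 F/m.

3.42×10^-3 A

(dE/dt)_max = V₀ω/d = 4.242×10^10 V/(m·s); ω = 2πf = 5.360×10^6 rad/s.
I_d,max = ε₀ A (dE/dt)_max = (8.85×10^-12)(9.11×10^-3)(4.242×10^10) = 3.42×10^-3 A.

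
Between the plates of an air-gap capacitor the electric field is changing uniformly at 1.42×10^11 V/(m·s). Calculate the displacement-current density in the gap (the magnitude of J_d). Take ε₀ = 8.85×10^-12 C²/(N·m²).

J_d = ε₀ dE/dt = (8.85×10^-12)(1.42×10^11) = 1.26 A/m².

1.26 A/m²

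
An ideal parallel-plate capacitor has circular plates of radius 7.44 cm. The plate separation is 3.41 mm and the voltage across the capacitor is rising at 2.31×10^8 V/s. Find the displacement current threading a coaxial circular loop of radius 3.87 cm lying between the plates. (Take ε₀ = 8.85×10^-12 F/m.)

dE/dt = (dV/dt)/d = 6.774×10^10 V/(m·s); I_d = ε₀(πR²)(dE/dt) = (8.85×10^-12)(0.01739)(6.774×10^10) = 0.01043 A.
The field is uniform, so I_d,enc = I_d (r/R)² = (0.01043)(3.87/7.44)² = 2.82×10^-3 A.

2.82×10^-3 A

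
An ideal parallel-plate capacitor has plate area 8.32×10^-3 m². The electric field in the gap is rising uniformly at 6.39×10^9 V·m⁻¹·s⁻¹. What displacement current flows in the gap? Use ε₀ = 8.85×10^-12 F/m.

4.71×10^-4 A

I_d = ε₀ A (dE/dt) = (8.85×10^-12)(8.32×10^-3 m²)(6.39×10^9) = 4.71×10^-4 A.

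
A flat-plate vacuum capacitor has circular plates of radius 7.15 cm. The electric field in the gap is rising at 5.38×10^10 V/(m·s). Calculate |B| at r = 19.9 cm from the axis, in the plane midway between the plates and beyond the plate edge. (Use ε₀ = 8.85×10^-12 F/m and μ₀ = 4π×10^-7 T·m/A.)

7.69×10^-9 T

I_d = ε₀ dΦ_E/dt = ε₀ πR² (dE/dt) = (8.85×10^-12)(0.01606)(5.38×10^10) = 7.647×10^-3 A through the full plate area.
Outside the plates the loop encloses all of I_d, so B·2πr = μ₀ I_d and B = 7.69×10^-9 T.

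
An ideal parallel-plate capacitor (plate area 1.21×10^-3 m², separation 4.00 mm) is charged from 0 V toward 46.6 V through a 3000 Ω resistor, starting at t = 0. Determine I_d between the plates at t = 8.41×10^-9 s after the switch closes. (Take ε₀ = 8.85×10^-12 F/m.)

5.45×10^-3 A

With C = ε₀A/d = (8.85×10^-12)(1.21×10^-3)/(4.00×10^-3) = 2.677×10^-12 F, the time constant is τ = RC = 8.031×10^-9 s, so t/τ = 1.047 and e^(−t/τ) = 0.3510.
I_d = I_cond = (V₀/R) e^(−t/τ) = (0.01553)(0.3510) = 5.45×10^-3 A.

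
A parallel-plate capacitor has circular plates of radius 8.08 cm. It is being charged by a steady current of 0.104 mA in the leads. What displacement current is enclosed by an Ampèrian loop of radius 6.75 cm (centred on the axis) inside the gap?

By continuity the displacement current in the gap matches the conduction current: I_d = 1.04×10^-4 A.
Since J_d is uniform, the enclosed fraction is (r/R)² = 0.6979, giving I_d,enc = 7.26×10^-5 A.

7.26×10^-5 A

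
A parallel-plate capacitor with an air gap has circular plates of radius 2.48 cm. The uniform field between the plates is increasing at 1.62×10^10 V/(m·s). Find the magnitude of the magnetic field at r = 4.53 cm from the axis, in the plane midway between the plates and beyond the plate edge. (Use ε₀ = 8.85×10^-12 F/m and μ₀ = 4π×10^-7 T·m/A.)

Total displacement current: I_d = ε₀(πR²)(dE/dt) = (8.85×10^-12)(1.932×10^-3)(1.62×10^10) = 2.770×10^-4 A.
Outside the plates the loop encloses all of I_d, so B·2πr = μ₀ I_d and B = 1.22×10^-9 T.

1.22×10^-9 T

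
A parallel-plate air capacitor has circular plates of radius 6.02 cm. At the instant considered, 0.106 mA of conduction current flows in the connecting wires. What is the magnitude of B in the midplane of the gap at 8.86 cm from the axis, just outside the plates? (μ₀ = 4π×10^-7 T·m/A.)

By continuity the displacement current in the gap matches the conduction current: I_d = 1.06×10^-4 A.
With r > R the enclosed displacement current is the full I_d; B = μ₀ I_d / (2πr) = 2.39×10^-10 T.

2.39×10^-10 T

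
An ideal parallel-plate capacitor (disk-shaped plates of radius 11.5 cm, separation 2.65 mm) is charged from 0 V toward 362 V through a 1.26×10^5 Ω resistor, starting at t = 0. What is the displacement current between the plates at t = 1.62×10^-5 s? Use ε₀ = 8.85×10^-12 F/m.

1.14×10^-3 A

With C = ε₀A/d = (8.85×10^-12)(0.04155)/(2.65×10^-3) = 1.388×10^-10 F, the time constant is τ = RC = 1.749×10^-5 s, so t/τ = 0.9262 and e^(−t/τ) = 0.3961.
I_d = I_cond = (V₀/R) e^(−t/τ) = (2.873×10^-3)(0.3961) = 1.14×10^-3 A.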